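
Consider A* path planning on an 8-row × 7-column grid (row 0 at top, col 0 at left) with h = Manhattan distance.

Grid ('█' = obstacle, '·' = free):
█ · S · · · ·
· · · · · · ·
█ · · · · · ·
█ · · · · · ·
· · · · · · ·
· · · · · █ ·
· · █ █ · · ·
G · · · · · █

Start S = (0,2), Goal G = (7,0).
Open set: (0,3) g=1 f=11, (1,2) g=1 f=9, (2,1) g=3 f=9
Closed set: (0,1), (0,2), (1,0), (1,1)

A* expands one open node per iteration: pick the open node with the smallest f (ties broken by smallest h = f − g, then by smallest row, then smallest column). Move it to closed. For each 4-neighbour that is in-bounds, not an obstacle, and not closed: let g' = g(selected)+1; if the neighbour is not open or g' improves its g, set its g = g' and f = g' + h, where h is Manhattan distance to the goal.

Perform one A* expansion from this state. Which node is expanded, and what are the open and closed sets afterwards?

expanded=(2,1); open=[(0,3) g=1 f=11, (1,2) g=1 f=9, (2,2) g=4 f=11, (3,1) g=4 f=9]; closed=[(0,1), (0,2), (1,0), (1,1), (2,1)]

step 1: expand (2,1) (f=9, h=6) → closed; open now [(0,3) g=1 f=11, (1,2) g=1 f=9, (2,2) g=4 f=11, (3,1) g=4 f=9]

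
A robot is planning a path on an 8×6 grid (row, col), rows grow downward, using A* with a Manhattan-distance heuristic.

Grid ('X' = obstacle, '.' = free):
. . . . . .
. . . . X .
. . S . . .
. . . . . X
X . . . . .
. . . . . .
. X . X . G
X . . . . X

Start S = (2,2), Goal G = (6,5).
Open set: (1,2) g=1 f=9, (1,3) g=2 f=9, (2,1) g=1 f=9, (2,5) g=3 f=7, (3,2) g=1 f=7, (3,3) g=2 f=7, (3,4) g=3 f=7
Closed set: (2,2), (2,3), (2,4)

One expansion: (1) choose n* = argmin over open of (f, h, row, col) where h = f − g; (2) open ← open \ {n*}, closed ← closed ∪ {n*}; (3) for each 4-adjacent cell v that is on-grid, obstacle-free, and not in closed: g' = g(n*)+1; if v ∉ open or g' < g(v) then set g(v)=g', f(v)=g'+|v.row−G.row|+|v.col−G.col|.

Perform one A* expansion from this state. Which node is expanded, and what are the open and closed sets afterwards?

step 1: expand (2,5) (f=7, h=4) → closed; open now [(1,2) g=1 f=9, (1,3) g=2 f=9, (1,5) g=4 f=9, (2,1) g=1 f=9, (3,2) g=1 f=7, (3,3) g=2 f=7, (3,4) g=3 f=7]

expanded=(2,5); open=[(1,2) g=1 f=9, (1,3) g=2 f=9, (1,5) g=4 f=9, (2,1) g=1 f=9, (3,2) g=1 f=7, (3,3) g=2 f=7, (3,4) g=3 f=7]; closed=[(2,2), (2,3), (2,4), (2,5)]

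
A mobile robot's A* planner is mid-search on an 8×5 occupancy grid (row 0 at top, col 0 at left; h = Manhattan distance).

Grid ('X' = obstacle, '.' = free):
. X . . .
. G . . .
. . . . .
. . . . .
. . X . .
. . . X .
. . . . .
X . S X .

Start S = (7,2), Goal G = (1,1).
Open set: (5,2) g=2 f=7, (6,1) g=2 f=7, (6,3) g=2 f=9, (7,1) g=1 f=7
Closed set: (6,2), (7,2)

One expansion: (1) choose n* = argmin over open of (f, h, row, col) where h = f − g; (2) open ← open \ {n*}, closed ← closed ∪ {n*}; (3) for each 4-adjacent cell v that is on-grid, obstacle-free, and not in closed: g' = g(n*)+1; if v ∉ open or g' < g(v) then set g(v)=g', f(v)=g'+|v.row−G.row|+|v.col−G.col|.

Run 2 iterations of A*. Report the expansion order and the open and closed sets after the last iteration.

order=[(5,2) → (5,1)]; open=[(4,1) g=4 f=7, (5,0) g=4 f=9, (6,1) g=2 f=7, (6,3) g=2 f=9, (7,1) g=1 f=7]; closed=[(5,1), (5,2), (6,2), (7,2)]

step 1: expand (5,2) (f=7, h=5) → closed; open now [(5,1) g=3 f=7, (6,1) g=2 f=7, (6,3) g=2 f=9, (7,1) g=1 f=7]
step 2: expand (5,1) (f=7, h=4) → closed; open now [(4,1) g=4 f=7, (5,0) g=4 f=9, (6,1) g=2 f=7, (6,3) g=2 f=9, (7,1) g=1 f=7]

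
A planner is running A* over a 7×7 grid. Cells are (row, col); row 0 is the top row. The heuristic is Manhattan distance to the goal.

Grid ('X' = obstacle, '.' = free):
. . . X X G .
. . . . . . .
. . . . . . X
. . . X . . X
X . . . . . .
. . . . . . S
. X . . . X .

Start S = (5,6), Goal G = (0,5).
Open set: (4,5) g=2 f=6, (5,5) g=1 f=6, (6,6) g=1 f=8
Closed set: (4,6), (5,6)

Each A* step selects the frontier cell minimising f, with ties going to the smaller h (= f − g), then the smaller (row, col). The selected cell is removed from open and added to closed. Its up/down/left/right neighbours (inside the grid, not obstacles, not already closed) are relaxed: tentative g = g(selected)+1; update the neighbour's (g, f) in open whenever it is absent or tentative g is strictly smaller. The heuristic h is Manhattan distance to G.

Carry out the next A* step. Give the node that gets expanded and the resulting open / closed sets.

expanded=(4,5); open=[(3,5) g=3 f=6, (4,4) g=3 f=8, (5,5) g=1 f=6, (6,6) g=1 f=8]; closed=[(4,5), (4,6), (5,6)]

step 1: expand (4,5) (f=6, h=4) → closed; open now [(3,5) g=3 f=6, (4,4) g=3 f=8, (5,5) g=1 f=6, (6,6) g=1 f=8]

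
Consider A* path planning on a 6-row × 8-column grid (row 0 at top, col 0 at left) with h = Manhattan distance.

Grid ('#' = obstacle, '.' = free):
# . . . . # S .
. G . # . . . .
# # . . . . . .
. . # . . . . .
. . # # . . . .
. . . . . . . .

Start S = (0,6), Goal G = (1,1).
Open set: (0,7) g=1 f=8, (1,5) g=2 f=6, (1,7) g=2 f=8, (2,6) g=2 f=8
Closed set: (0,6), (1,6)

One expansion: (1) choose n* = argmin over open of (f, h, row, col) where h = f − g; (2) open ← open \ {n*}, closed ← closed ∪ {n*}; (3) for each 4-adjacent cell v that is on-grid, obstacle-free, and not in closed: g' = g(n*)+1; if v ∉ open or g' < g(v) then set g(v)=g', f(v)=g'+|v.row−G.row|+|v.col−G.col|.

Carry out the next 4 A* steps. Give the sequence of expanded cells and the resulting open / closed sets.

order=[(1,5) → (1,4) → (0,4) → (0,3)]; open=[(0,2) g=6 f=8, (0,7) g=1 f=8, (1,7) g=2 f=8, (2,4) g=4 f=8, (2,5) g=3 f=8, (2,6) g=2 f=8]; closed=[(0,3), (0,4), (0,6), (1,4), (1,5), (1,6)]

step 1: expand (1,5) (f=6, h=4) → closed; open now [(0,7) g=1 f=8, (1,4) g=3 f=6, (1,7) g=2 f=8, (2,5) g=3 f=8, (2,6) g=2 f=8]
step 2: expand (1,4) (f=6, h=3) → closed; open now [(0,4) g=4 f=8, (0,7) g=1 f=8, (1,7) g=2 f=8, (2,4) g=4 f=8, (2,5) g=3 f=8, (2,6) g=2 f=8]
step 3: expand (0,4) (f=8, h=4) → closed; open now [(0,3) g=5 f=8, (0,7) g=1 f=8, (1,7) g=2 f=8, (2,4) g=4 f=8, (2,5) g=3 f=8, (2,6) g=2 f=8]
step 4: expand (0,3) (f=8, h=3) → closed; open now [(0,2) g=6 f=8, (0,7) g=1 f=8, (1,7) g=2 f=8, (2,4) g=4 f=8, (2,5) g=3 f=8, (2,6) g=2 f=8]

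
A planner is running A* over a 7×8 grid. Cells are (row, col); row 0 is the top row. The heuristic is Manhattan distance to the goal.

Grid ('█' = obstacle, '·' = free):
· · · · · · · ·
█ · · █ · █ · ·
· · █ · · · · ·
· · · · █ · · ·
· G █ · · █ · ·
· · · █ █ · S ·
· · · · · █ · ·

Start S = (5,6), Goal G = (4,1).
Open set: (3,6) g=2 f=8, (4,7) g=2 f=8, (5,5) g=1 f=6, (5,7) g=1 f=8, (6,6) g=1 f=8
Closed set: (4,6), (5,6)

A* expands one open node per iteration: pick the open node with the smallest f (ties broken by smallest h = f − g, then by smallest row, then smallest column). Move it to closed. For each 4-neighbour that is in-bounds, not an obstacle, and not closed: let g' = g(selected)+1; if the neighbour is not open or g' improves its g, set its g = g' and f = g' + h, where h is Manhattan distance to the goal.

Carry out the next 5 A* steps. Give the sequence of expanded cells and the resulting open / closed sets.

order=[(5,5) → (3,6) → (3,5) → (4,7) → (5,7)]; open=[(2,5) g=4 f=10, (2,6) g=3 f=10, (3,7) g=3 f=10, (6,6) g=1 f=8, (6,7) g=2 f=10]; closed=[(3,5), (3,6), (4,6), (4,7), (5,5), (5,6), (5,7)]

step 1: expand (5,5) (f=6, h=5) → closed; open now [(3,6) g=2 f=8, (4,7) g=2 f=8, (5,7) g=1 f=8, (6,6) g=1 f=8]
step 2: expand (3,6) (f=8, h=6) → closed; open now [(2,6) g=3 f=10, (3,5) g=3 f=8, (3,7) g=3 f=10, (4,7) g=2 f=8, (5,7) g=1 f=8, (6,6) g=1 f=8]
step 3: expand (3,5) (f=8, h=5) → closed; open now [(2,5) g=4 f=10, (2,6) g=3 f=10, (3,7) g=3 f=10, (4,7) g=2 f=8, (5,7) g=1 f=8, (6,6) g=1 f=8]
step 4: expand (4,7) (f=8, h=6) → closed; open now [(2,5) g=4 f=10, (2,6) g=3 f=10, (3,7) g=3 f=10, (5,7) g=1 f=8, (6,6) g=1 f=8]
step 5: expand (5,7) (f=8, h=7) → closed; open now [(2,5) g=4 f=10, (2,6) g=3 f=10, (3,7) g=3 f=10, (6,6) g=1 f=8, (6,7) g=2 f=10]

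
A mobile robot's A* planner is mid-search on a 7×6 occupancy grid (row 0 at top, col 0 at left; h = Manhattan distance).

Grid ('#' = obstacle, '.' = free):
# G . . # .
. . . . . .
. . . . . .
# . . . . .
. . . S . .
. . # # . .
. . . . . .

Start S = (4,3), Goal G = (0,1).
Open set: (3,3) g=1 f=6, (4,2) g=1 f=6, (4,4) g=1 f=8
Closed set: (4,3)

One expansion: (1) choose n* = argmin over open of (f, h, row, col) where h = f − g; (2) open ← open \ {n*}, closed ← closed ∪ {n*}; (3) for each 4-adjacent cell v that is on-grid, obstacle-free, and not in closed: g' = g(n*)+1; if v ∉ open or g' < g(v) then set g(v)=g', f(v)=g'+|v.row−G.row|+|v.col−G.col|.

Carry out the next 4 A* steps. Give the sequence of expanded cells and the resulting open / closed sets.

order=[(3,3) → (2,3) → (1,3) → (0,3)]; open=[(0,2) g=5 f=6, (1,2) g=4 f=6, (1,4) g=4 f=8, (2,2) g=3 f=6, (2,4) g=3 f=8, (3,2) g=2 f=6, (3,4) g=2 f=8, (4,2) g=1 f=6, (4,4) g=1 f=8]; closed=[(0,3), (1,3), (2,3), (3,3), (4,3)]

step 1: expand (3,3) (f=6, h=5) → closed; open now [(2,3) g=2 f=6, (3,2) g=2 f=6, (3,4) g=2 f=8, (4,2) g=1 f=6, (4,4) g=1 f=8]
step 2: expand (2,3) (f=6, h=4) → closed; open now [(1,3) g=3 f=6, (2,2) g=3 f=6, (2,4) g=3 f=8, (3,2) g=2 f=6, (3,4) g=2 f=8, (4,2) g=1 f=6, (4,4) g=1 f=8]
step 3: expand (1,3) (f=6, h=3) → closed; open now [(0,3) g=4 f=6, (1,2) g=4 f=6, (1,4) g=4 f=8, (2,2) g=3 f=6, (2,4) g=3 f=8, (3,2) g=2 f=6, (3,4) g=2 f=8, (4,2) g=1 f=6, (4,4) g=1 f=8]
step 4: expand (0,3) (f=6, h=2) → closed; open now [(0,2) g=5 f=6, (1,2) g=4 f=6, (1,4) g=4 f=8, (2,2) g=3 f=6, (2,4) g=3 f=8, (3,2) g=2 f=6, (3,4) g=2 f=8, (4,2) g=1 f=6, (4,4) g=1 f=8]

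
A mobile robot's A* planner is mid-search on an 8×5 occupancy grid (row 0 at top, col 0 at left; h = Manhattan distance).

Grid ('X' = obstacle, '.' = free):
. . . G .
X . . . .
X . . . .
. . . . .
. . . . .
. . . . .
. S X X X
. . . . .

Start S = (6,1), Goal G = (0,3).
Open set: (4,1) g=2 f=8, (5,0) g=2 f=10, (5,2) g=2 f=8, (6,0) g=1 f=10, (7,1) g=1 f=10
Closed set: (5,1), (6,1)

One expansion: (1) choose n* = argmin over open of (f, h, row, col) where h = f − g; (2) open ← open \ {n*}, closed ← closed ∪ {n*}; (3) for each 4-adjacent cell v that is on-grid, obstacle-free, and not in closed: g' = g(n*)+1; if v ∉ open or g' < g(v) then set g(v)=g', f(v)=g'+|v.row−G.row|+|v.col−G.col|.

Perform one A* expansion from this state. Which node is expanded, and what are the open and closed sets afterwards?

expanded=(4,1); open=[(3,1) g=3 f=8, (4,0) g=3 f=10, (4,2) g=3 f=8, (5,0) g=2 f=10, (5,2) g=2 f=8, (6,0) g=1 f=10, (7,1) g=1 f=10]; closed=[(4,1), (5,1), (6,1)]

step 1: expand (4,1) (f=8, h=6) → closed; open now [(3,1) g=3 f=8, (4,0) g=3 f=10, (4,2) g=3 f=8, (5,0) g=2 f=10, (5,2) g=2 f=8, (6,0) g=1 f=10, (7,1) g=1 f=10]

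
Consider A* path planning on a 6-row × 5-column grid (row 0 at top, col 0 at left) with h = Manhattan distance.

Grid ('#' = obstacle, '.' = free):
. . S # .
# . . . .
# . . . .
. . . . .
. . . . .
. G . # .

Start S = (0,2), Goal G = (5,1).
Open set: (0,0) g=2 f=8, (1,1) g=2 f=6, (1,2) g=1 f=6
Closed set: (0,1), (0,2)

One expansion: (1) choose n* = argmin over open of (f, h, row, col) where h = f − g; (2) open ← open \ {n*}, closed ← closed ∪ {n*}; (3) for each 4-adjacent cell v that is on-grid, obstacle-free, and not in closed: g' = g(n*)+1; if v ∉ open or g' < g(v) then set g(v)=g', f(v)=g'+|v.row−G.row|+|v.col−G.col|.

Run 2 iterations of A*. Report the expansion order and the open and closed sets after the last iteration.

step 1: expand (1,1) (f=6, h=4) → closed; open now [(0,0) g=2 f=8, (1,2) g=1 f=6, (2,1) g=3 f=6]
step 2: expand (2,1) (f=6, h=3) → closed; open now [(0,0) g=2 f=8, (1,2) g=1 f=6, (2,2) g=4 f=8, (3,1) g=4 f=6]

order=[(1,1) → (2,1)]; open=[(0,0) g=2 f=8, (1,2) g=1 f=6, (2,2) g=4 f=8, (3,1) g=4 f=6]; closed=[(0,1), (0,2), (1,1), (2,1)]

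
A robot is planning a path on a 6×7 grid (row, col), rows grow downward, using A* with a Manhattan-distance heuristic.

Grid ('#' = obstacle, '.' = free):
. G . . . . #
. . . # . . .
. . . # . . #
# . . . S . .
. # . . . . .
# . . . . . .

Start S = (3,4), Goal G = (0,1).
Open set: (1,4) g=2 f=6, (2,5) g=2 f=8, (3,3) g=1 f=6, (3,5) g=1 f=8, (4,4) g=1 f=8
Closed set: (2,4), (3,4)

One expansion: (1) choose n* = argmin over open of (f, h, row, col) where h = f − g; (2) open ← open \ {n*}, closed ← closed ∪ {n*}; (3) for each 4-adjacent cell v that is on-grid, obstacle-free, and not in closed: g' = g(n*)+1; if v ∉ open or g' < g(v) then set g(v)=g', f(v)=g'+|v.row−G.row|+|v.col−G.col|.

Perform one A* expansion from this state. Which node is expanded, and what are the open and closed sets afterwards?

step 1: expand (1,4) (f=6, h=4) → closed; open now [(0,4) g=3 f=6, (1,5) g=3 f=8, (2,5) g=2 f=8, (3,3) g=1 f=6, (3,5) g=1 f=8, (4,4) g=1 f=8]

expanded=(1,4); open=[(0,4) g=3 f=6, (1,5) g=3 f=8, (2,5) g=2 f=8, (3,3) g=1 f=6, (3,5) g=1 f=8, (4,4) g=1 f=8]; closed=[(1,4), (2,4), (3,4)]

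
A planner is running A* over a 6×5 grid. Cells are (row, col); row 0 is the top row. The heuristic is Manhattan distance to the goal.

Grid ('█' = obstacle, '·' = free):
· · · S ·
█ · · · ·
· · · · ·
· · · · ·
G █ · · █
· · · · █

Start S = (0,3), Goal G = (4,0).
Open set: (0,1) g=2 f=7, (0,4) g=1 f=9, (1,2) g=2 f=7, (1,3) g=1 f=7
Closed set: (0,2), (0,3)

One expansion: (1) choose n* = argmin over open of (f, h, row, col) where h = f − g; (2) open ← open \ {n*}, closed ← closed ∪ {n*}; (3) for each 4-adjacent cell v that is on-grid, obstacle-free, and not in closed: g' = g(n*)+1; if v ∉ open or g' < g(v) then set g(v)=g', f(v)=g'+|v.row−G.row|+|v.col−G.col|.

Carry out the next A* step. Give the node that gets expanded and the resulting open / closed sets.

step 1: expand (0,1) (f=7, h=5) → closed; open now [(0,0) g=3 f=7, (0,4) g=1 f=9, (1,1) g=3 f=7, (1,2) g=2 f=7, (1,3) g=1 f=7]

expanded=(0,1); open=[(0,0) g=3 f=7, (0,4) g=1 f=9, (1,1) g=3 f=7, (1,2) g=2 f=7, (1,3) g=1 f=7]; closed=[(0,1), (0,2), (0,3)]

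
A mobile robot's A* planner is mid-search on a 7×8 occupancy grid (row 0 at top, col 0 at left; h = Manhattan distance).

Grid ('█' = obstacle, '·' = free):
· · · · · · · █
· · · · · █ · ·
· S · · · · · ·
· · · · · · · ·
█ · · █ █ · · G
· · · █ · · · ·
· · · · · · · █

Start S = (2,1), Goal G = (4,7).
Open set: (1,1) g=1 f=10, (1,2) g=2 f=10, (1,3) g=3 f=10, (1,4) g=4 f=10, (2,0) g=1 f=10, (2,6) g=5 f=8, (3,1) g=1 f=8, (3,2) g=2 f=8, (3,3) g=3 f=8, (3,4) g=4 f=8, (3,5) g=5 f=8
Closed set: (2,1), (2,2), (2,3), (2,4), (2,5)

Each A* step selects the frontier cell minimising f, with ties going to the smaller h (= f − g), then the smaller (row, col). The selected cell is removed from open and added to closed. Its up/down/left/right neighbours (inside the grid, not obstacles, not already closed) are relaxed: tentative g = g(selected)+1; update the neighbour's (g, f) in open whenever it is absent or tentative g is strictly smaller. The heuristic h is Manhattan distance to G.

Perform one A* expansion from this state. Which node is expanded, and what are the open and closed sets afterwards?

expanded=(2,6); open=[(1,1) g=1 f=10, (1,2) g=2 f=10, (1,3) g=3 f=10, (1,4) g=4 f=10, (1,6) g=6 f=10, (2,0) g=1 f=10, (2,7) g=6 f=8, (3,1) g=1 f=8, (3,2) g=2 f=8, (3,3) g=3 f=8, (3,4) g=4 f=8, (3,5) g=5 f=8, (3,6) g=6 f=8]; closed=[(2,1), (2,2), (2,3), (2,4), (2,5), (2,6)]

step 1: expand (2,6) (f=8, h=3) → closed; open now [(1,1) g=1 f=10, (1,2) g=2 f=10, (1,3) g=3 f=10, (1,4) g=4 f=10, (1,6) g=6 f=10, (2,0) g=1 f=10, (2,7) g=6 f=8, (3,1) g=1 f=8, (3,2) g=2 f=8, (3,3) g=3 f=8, (3,4) g=4 f=8, (3,5) g=5 f=8, (3,6) g=6 f=8]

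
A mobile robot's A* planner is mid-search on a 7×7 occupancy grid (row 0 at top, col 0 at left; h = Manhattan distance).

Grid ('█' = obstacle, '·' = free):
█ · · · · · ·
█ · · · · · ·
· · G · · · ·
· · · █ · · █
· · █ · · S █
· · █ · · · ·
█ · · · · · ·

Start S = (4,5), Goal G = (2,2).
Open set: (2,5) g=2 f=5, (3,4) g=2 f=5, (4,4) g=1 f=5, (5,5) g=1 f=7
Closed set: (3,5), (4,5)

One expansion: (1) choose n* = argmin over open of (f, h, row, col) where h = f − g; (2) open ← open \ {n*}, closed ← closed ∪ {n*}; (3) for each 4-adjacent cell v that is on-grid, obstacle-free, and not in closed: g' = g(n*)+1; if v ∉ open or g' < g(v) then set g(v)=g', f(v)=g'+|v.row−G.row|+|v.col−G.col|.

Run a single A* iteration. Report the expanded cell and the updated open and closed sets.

step 1: expand (2,5) (f=5, h=3) → closed; open now [(1,5) g=3 f=7, (2,4) g=3 f=5, (2,6) g=3 f=7, (3,4) g=2 f=5, (4,4) g=1 f=5, (5,5) g=1 f=7]

expanded=(2,5); open=[(1,5) g=3 f=7, (2,4) g=3 f=5, (2,6) g=3 f=7, (3,4) g=2 f=5, (4,4) g=1 f=5, (5,5) g=1 f=7]; closed=[(2,5), (3,5), (4,5)]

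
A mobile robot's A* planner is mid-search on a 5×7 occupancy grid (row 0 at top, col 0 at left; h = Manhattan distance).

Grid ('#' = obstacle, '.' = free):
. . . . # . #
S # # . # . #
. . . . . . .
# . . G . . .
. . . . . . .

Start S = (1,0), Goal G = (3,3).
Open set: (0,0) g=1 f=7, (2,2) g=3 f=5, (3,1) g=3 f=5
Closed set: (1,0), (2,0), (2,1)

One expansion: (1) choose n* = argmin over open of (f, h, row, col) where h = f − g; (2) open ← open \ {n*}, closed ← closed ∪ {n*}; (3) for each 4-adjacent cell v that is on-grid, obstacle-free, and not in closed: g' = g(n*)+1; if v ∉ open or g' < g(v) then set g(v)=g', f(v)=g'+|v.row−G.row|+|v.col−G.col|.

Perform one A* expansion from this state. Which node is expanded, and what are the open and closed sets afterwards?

step 1: expand (2,2) (f=5, h=2) → closed; open now [(0,0) g=1 f=7, (2,3) g=4 f=5, (3,1) g=3 f=5, (3,2) g=4 f=5]

expanded=(2,2); open=[(0,0) g=1 f=7, (2,3) g=4 f=5, (3,1) g=3 f=5, (3,2) g=4 f=5]; closed=[(1,0), (2,0), (2,1), (2,2)]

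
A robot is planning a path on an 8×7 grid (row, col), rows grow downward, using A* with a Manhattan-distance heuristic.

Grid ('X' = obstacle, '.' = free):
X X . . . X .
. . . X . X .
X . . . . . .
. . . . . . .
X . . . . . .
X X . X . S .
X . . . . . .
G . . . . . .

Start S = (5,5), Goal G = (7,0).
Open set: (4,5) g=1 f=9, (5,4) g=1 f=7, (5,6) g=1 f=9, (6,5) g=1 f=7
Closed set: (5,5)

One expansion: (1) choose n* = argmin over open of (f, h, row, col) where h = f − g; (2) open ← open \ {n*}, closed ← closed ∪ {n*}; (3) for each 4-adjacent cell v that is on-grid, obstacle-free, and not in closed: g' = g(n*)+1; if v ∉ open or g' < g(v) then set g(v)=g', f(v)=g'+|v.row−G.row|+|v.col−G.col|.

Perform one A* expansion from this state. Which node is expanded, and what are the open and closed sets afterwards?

step 1: expand (5,4) (f=7, h=6) → closed; open now [(4,4) g=2 f=9, (4,5) g=1 f=9, (5,6) g=1 f=9, (6,4) g=2 f=7, (6,5) g=1 f=7]

expanded=(5,4); open=[(4,4) g=2 f=9, (4,5) g=1 f=9, (5,6) g=1 f=9, (6,4) g=2 f=7, (6,5) g=1 f=7]; closed=[(5,4), (5,5)]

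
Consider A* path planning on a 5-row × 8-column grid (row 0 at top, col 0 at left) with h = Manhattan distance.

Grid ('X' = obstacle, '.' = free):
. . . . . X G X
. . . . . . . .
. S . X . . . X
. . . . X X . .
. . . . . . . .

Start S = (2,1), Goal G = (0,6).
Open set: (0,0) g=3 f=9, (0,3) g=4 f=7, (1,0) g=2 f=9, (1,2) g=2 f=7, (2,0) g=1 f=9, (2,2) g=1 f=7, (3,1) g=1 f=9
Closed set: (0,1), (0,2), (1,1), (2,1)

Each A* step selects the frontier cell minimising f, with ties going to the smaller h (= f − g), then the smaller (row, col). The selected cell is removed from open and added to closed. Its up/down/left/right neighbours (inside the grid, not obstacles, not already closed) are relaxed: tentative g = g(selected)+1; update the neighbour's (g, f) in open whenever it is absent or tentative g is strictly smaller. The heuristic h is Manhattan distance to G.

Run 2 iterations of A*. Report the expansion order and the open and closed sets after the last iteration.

order=[(0,3) → (0,4)]; open=[(0,0) g=3 f=9, (1,0) g=2 f=9, (1,2) g=2 f=7, (1,3) g=5 f=9, (1,4) g=6 f=9, (2,0) g=1 f=9, (2,2) g=1 f=7, (3,1) g=1 f=9]; closed=[(0,1), (0,2), (0,3), (0,4), (1,1), (2,1)]

step 1: expand (0,3) (f=7, h=3) → closed; open now [(0,0) g=3 f=9, (0,4) g=5 f=7, (1,0) g=2 f=9, (1,2) g=2 f=7, (1,3) g=5 f=9, (2,0) g=1 f=9, (2,2) g=1 f=7, (3,1) g=1 f=9]
step 2: expand (0,4) (f=7, h=2) → closed; open now [(0,0) g=3 f=9, (1,0) g=2 f=9, (1,2) g=2 f=7, (1,3) g=5 f=9, (1,4) g=6 f=9, (2,0) g=1 f=9, (2,2) g=1 f=7, (3,1) g=1 f=9]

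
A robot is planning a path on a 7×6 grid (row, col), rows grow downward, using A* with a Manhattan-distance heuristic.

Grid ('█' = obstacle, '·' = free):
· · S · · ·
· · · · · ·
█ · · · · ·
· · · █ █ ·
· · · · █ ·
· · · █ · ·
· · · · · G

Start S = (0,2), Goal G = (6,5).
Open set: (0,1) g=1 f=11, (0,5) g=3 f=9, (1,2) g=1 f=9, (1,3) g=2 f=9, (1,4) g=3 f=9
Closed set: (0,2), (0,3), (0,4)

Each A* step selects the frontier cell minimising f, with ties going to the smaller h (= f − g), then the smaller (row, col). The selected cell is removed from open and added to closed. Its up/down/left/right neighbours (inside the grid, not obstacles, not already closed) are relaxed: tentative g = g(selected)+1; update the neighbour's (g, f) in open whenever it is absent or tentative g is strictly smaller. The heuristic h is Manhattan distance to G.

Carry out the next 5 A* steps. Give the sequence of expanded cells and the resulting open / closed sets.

order=[(0,5) → (1,5) → (2,5) → (3,5) → (4,5)]; open=[(0,1) g=1 f=11, (1,2) g=1 f=9, (1,3) g=2 f=9, (1,4) g=3 f=9, (2,4) g=6 f=11, (5,5) g=8 f=9]; closed=[(0,2), (0,3), (0,4), (0,5), (1,5), (2,5), (3,5), (4,5)]

step 1: expand (0,5) (f=9, h=6) → closed; open now [(0,1) g=1 f=11, (1,2) g=1 f=9, (1,3) g=2 f=9, (1,4) g=3 f=9, (1,5) g=4 f=9]
step 2: expand (1,5) (f=9, h=5) → closed; open now [(0,1) g=1 f=11, (1,2) g=1 f=9, (1,3) g=2 f=9, (1,4) g=3 f=9, (2,5) g=5 f=9]
step 3: expand (2,5) (f=9, h=4) → closed; open now [(0,1) g=1 f=11, (1,2) g=1 f=9, (1,3) g=2 f=9, (1,4) g=3 f=9, (2,4) g=6 f=11, (3,5) g=6 f=9]
step 4: expand (3,5) (f=9, h=3) → closed; open now [(0,1) g=1 f=11, (1,2) g=1 f=9, (1,3) g=2 f=9, (1,4) g=3 f=9, (2,4) g=6 f=11, (4,5) g=7 f=9]
step 5: expand (4,5) (f=9, h=2) → closed; open now [(0,1) g=1 f=11, (1,2) g=1 f=9, (1,3) g=2 f=9, (1,4) g=3 f=9, (2,4) g=6 f=11, (5,5) g=8 f=9]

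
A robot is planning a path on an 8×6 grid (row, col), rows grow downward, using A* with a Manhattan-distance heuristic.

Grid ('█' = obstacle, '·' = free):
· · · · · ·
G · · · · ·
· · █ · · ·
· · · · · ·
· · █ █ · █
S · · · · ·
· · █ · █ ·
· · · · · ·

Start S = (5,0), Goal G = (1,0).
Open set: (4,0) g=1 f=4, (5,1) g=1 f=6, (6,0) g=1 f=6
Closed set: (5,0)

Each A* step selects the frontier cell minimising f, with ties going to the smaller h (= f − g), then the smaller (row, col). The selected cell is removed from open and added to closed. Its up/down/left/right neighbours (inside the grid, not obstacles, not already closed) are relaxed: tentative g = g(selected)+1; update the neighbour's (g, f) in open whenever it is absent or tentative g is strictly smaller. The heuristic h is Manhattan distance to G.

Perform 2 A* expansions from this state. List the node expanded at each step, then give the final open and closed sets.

step 1: expand (4,0) (f=4, h=3) → closed; open now [(3,0) g=2 f=4, (4,1) g=2 f=6, (5,1) g=1 f=6, (6,0) g=1 f=6]
step 2: expand (3,0) (f=4, h=2) → closed; open now [(2,0) g=3 f=4, (3,1) g=3 f=6, (4,1) g=2 f=6, (5,1) g=1 f=6, (6,0) g=1 f=6]

order=[(4,0) → (3,0)]; open=[(2,0) g=3 f=4, (3,1) g=3 f=6, (4,1) g=2 f=6, (5,1) g=1 f=6, (6,0) g=1 f=6]; closed=[(3,0), (4,0), (5,0)]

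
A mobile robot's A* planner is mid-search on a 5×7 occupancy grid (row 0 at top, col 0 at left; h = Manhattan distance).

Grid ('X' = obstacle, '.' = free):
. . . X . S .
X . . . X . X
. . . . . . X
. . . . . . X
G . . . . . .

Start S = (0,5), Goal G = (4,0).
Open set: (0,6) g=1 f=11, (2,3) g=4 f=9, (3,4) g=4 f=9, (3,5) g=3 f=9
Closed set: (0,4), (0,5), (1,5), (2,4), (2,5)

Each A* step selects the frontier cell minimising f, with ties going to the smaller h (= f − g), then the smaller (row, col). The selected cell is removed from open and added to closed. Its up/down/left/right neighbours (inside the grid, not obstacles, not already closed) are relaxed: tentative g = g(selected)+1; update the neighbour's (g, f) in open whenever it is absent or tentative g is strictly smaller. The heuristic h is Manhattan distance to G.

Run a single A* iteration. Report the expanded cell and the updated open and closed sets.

step 1: expand (2,3) (f=9, h=5) → closed; open now [(0,6) g=1 f=11, (1,3) g=5 f=11, (2,2) g=5 f=9, (3,3) g=5 f=9, (3,4) g=4 f=9, (3,5) g=3 f=9]

expanded=(2,3); open=[(0,6) g=1 f=11, (1,3) g=5 f=11, (2,2) g=5 f=9, (3,3) g=5 f=9, (3,4) g=4 f=9, (3,5) g=3 f=9]; closed=[(0,4), (0,5), (1,5), (2,3), (2,4), (2,5)]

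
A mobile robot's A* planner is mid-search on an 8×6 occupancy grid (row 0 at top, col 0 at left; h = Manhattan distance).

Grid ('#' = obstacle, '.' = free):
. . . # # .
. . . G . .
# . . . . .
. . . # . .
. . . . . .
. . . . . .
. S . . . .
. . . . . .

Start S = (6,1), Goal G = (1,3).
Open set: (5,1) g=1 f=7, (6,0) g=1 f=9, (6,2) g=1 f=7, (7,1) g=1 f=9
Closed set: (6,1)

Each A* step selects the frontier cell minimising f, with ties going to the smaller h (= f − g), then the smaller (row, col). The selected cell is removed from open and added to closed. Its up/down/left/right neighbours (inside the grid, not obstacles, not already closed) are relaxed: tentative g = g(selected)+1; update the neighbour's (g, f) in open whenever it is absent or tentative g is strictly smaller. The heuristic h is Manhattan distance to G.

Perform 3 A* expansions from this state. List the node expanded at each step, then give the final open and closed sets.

order=[(5,1) → (4,1) → (3,1)]; open=[(2,1) g=4 f=7, (3,0) g=4 f=9, (3,2) g=4 f=7, (4,0) g=3 f=9, (4,2) g=3 f=7, (5,0) g=2 f=9, (5,2) g=2 f=7, (6,0) g=1 f=9, (6,2) g=1 f=7, (7,1) g=1 f=9]; closed=[(3,1), (4,1), (5,1), (6,1)]

step 1: expand (5,1) (f=7, h=6) → closed; open now [(4,1) g=2 f=7, (5,0) g=2 f=9, (5,2) g=2 f=7, (6,0) g=1 f=9, (6,2) g=1 f=7, (7,1) g=1 f=9]
step 2: expand (4,1) (f=7, h=5) → closed; open now [(3,1) g=3 f=7, (4,0) g=3 f=9, (4,2) g=3 f=7, (5,0) g=2 f=9, (5,2) g=2 f=7, (6,0) g=1 f=9, (6,2) g=1 f=7, (7,1) g=1 f=9]
step 3: expand (3,1) (f=7, h=4) → closed; open now [(2,1) g=4 f=7, (3,0) g=4 f=9, (3,2) g=4 f=7, (4,0) g=3 f=9, (4,2) g=3 f=7, (5,0) g=2 f=9, (5,2) g=2 f=7, (6,0) g=1 f=9, (6,2) g=1 f=7, (7,1) g=1 f=9]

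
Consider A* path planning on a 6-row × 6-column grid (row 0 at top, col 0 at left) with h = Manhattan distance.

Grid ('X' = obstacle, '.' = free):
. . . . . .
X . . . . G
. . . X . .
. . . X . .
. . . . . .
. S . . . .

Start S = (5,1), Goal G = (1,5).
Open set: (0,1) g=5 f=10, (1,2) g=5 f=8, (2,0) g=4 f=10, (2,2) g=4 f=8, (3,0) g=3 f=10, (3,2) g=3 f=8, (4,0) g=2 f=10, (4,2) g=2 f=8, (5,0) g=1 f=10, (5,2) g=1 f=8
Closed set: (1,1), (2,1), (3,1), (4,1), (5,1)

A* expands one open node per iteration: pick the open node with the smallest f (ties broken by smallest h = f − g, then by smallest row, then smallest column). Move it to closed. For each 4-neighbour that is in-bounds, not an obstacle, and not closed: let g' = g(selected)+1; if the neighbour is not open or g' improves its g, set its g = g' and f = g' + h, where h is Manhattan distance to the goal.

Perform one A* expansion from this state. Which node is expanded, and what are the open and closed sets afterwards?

expanded=(1,2); open=[(0,1) g=5 f=10, (0,2) g=6 f=10, (1,3) g=6 f=8, (2,0) g=4 f=10, (2,2) g=4 f=8, (3,0) g=3 f=10, (3,2) g=3 f=8, (4,0) g=2 f=10, (4,2) g=2 f=8, (5,0) g=1 f=10, (5,2) g=1 f=8]; closed=[(1,1), (1,2), (2,1), (3,1), (4,1), (5,1)]

step 1: expand (1,2) (f=8, h=3) → closed; open now [(0,1) g=5 f=10, (0,2) g=6 f=10, (1,3) g=6 f=8, (2,0) g=4 f=10, (2,2) g=4 f=8, (3,0) g=3 f=10, (3,2) g=3 f=8, (4,0) g=2 f=10, (4,2) g=2 f=8, (5,0) g=1 f=10, (5,2) g=1 f=8]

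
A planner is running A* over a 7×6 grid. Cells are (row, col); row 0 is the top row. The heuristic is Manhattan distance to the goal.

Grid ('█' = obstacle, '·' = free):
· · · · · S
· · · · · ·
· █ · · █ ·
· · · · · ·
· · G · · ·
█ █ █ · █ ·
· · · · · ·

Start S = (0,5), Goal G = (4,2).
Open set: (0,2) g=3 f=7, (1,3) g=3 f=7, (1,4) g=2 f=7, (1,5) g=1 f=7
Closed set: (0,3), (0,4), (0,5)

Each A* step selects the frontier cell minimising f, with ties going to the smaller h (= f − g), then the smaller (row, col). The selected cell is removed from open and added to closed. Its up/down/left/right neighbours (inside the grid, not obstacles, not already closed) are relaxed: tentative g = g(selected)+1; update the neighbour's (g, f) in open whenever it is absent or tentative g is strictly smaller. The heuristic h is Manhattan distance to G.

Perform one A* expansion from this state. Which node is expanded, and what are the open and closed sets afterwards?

expanded=(0,2); open=[(0,1) g=4 f=9, (1,2) g=4 f=7, (1,3) g=3 f=7, (1,4) g=2 f=7, (1,5) g=1 f=7]; closed=[(0,2), (0,3), (0,4), (0,5)]

step 1: expand (0,2) (f=7, h=4) → closed; open now [(0,1) g=4 f=9, (1,2) g=4 f=7, (1,3) g=3 f=7, (1,4) g=2 f=7, (1,5) g=1 f=7]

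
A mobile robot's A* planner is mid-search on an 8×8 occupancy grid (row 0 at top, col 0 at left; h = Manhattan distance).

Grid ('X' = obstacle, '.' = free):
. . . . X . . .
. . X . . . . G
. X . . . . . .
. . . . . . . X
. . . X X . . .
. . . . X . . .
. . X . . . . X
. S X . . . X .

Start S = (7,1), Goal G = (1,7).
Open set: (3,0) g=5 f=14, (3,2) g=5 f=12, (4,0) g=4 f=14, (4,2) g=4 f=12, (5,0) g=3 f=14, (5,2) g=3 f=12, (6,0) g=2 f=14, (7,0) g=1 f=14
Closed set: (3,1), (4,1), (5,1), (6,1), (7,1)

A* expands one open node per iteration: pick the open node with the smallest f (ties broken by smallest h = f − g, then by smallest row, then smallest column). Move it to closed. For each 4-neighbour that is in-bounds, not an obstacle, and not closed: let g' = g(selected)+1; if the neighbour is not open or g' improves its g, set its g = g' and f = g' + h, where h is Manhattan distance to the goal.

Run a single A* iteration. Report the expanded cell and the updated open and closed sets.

expanded=(3,2); open=[(2,2) g=6 f=12, (3,0) g=5 f=14, (3,3) g=6 f=12, (4,0) g=4 f=14, (4,2) g=4 f=12, (5,0) g=3 f=14, (5,2) g=3 f=12, (6,0) g=2 f=14, (7,0) g=1 f=14]; closed=[(3,1), (3,2), (4,1), (5,1), (6,1), (7,1)]

step 1: expand (3,2) (f=12, h=7) → closed; open now [(2,2) g=6 f=12, (3,0) g=5 f=14, (3,3) g=6 f=12, (4,0) g=4 f=14, (4,2) g=4 f=12, (5,0) g=3 f=14, (5,2) g=3 f=12, (6,0) g=2 f=14, (7,0) g=1 f=14]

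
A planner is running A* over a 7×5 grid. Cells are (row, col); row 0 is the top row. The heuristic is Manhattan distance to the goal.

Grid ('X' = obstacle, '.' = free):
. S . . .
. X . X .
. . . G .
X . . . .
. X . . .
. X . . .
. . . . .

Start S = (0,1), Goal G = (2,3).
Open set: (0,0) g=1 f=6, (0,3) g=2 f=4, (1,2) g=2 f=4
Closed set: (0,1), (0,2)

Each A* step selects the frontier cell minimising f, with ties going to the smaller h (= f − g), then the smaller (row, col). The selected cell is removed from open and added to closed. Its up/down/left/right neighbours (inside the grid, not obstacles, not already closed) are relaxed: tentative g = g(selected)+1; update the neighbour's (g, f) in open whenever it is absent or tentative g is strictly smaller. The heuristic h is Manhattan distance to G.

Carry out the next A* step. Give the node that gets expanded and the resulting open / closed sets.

step 1: expand (0,3) (f=4, h=2) → closed; open now [(0,0) g=1 f=6, (0,4) g=3 f=6, (1,2) g=2 f=4]

expanded=(0,3); open=[(0,0) g=1 f=6, (0,4) g=3 f=6, (1,2) g=2 f=4]; closed=[(0,1), (0,2), (0,3)]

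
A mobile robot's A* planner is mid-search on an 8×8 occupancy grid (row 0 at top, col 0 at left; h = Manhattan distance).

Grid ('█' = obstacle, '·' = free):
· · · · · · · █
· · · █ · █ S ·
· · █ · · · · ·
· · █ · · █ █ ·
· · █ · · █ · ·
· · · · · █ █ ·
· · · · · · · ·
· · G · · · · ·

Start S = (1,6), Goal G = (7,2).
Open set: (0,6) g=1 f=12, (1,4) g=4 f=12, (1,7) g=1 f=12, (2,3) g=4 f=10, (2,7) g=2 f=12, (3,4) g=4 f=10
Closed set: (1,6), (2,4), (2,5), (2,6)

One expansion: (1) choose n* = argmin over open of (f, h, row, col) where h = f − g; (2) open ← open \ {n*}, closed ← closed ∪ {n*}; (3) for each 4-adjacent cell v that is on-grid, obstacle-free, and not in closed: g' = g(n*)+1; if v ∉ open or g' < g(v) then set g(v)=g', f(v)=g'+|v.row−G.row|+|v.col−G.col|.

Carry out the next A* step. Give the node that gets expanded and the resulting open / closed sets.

step 1: expand (2,3) (f=10, h=6) → closed; open now [(0,6) g=1 f=12, (1,4) g=4 f=12, (1,7) g=1 f=12, (2,7) g=2 f=12, (3,3) g=5 f=10, (3,4) g=4 f=10]

expanded=(2,3); open=[(0,6) g=1 f=12, (1,4) g=4 f=12, (1,7) g=1 f=12, (2,7) g=2 f=12, (3,3) g=5 f=10, (3,4) g=4 f=10]; closed=[(1,6), (2,3), (2,4), (2,5), (2,6)]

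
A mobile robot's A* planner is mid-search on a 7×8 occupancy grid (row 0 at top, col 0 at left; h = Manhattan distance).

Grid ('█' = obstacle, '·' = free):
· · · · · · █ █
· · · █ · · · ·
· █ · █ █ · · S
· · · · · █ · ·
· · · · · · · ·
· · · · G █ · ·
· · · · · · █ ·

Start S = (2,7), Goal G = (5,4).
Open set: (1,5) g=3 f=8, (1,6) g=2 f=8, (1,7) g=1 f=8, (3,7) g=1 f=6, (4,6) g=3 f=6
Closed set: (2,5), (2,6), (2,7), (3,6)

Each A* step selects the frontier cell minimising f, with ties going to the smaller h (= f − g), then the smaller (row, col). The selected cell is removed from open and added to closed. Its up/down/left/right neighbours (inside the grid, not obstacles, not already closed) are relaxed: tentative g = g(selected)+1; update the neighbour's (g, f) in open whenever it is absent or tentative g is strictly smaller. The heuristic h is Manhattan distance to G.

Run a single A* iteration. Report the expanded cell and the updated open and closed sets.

expanded=(4,6); open=[(1,5) g=3 f=8, (1,6) g=2 f=8, (1,7) g=1 f=8, (3,7) g=1 f=6, (4,5) g=4 f=6, (4,7) g=4 f=8, (5,6) g=4 f=6]; closed=[(2,5), (2,6), (2,7), (3,6), (4,6)]

step 1: expand (4,6) (f=6, h=3) → closed; open now [(1,5) g=3 f=8, (1,6) g=2 f=8, (1,7) g=1 f=8, (3,7) g=1 f=6, (4,5) g=4 f=6, (4,7) g=4 f=8, (5,6) g=4 f=6]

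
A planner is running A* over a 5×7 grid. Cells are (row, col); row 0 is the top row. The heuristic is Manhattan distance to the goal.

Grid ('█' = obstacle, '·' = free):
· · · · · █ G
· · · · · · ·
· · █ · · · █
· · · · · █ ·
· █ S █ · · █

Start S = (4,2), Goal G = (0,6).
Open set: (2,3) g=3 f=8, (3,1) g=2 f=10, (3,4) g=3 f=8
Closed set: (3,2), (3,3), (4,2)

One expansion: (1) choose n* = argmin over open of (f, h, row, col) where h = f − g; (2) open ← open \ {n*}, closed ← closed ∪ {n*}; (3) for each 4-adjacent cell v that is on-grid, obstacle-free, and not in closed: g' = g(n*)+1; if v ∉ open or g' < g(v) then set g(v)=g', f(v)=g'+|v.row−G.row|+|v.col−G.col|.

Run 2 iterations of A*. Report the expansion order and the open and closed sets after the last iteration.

order=[(2,3) → (1,3)]; open=[(0,3) g=5 f=8, (1,2) g=5 f=10, (1,4) g=5 f=8, (2,4) g=4 f=8, (3,1) g=2 f=10, (3,4) g=3 f=8]; closed=[(1,3), (2,3), (3,2), (3,3), (4,2)]

step 1: expand (2,3) (f=8, h=5) → closed; open now [(1,3) g=4 f=8, (2,4) g=4 f=8, (3,1) g=2 f=10, (3,4) g=3 f=8]
step 2: expand (1,3) (f=8, h=4) → closed; open now [(0,3) g=5 f=8, (1,2) g=5 f=10, (1,4) g=5 f=8, (2,4) g=4 f=8, (3,1) g=2 f=10, (3,4) g=3 f=8]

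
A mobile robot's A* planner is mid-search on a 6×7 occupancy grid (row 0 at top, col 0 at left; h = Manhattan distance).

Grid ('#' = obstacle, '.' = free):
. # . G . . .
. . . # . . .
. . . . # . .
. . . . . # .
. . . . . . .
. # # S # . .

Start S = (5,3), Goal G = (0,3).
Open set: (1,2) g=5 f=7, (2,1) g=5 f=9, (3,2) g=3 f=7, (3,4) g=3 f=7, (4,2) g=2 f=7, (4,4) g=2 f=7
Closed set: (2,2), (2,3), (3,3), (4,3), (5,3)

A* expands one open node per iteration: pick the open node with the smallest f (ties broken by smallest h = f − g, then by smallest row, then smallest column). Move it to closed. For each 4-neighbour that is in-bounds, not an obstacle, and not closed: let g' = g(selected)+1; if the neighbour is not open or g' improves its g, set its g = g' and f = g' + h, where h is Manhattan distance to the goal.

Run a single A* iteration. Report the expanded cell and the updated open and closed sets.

expanded=(1,2); open=[(0,2) g=6 f=7, (1,1) g=6 f=9, (2,1) g=5 f=9, (3,2) g=3 f=7, (3,4) g=3 f=7, (4,2) g=2 f=7, (4,4) g=2 f=7]; closed=[(1,2), (2,2), (2,3), (3,3), (4,3), (5,3)]

step 1: expand (1,2) (f=7, h=2) → closed; open now [(0,2) g=6 f=7, (1,1) g=6 f=9, (2,1) g=5 f=9, (3,2) g=3 f=7, (3,4) g=3 f=7, (4,2) g=2 f=7, (4,4) g=2 f=7]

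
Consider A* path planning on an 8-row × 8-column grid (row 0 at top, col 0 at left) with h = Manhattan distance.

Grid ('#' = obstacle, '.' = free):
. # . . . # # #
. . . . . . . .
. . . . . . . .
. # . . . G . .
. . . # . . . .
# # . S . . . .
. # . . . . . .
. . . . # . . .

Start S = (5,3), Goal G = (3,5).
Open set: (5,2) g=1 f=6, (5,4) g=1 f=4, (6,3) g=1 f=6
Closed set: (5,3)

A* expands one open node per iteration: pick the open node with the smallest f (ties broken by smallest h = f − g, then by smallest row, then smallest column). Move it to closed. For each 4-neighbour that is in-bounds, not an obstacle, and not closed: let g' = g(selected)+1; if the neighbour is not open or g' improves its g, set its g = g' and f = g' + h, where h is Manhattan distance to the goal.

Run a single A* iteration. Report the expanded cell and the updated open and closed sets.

expanded=(5,4); open=[(4,4) g=2 f=4, (5,2) g=1 f=6, (5,5) g=2 f=4, (6,3) g=1 f=6, (6,4) g=2 f=6]; closed=[(5,3), (5,4)]

step 1: expand (5,4) (f=4, h=3) → closed; open now [(4,4) g=2 f=4, (5,2) g=1 f=6, (5,5) g=2 f=4, (6,3) g=1 f=6, (6,4) g=2 f=6]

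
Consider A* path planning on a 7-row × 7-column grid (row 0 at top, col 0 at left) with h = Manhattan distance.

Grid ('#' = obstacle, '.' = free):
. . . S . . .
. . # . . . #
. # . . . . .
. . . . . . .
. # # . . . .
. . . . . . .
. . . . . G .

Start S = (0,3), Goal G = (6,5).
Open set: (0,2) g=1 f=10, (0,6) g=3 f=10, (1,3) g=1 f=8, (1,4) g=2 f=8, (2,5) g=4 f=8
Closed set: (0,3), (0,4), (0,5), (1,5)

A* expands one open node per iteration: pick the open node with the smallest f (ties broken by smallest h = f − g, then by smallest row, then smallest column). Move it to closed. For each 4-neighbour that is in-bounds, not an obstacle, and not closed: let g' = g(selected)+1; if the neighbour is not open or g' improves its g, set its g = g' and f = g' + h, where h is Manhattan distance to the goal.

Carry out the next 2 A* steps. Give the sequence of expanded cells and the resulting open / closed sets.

order=[(2,5) → (3,5)]; open=[(0,2) g=1 f=10, (0,6) g=3 f=10, (1,3) g=1 f=8, (1,4) g=2 f=8, (2,4) g=5 f=10, (2,6) g=5 f=10, (3,4) g=6 f=10, (3,6) g=6 f=10, (4,5) g=6 f=8]; closed=[(0,3), (0,4), (0,5), (1,5), (2,5), (3,5)]

step 1: expand (2,5) (f=8, h=4) → closed; open now [(0,2) g=1 f=10, (0,6) g=3 f=10, (1,3) g=1 f=8, (1,4) g=2 f=8, (2,4) g=5 f=10, (2,6) g=5 f=10, (3,5) g=5 f=8]
step 2: expand (3,5) (f=8, h=3) → closed; open now [(0,2) g=1 f=10, (0,6) g=3 f=10, (1,3) g=1 f=8, (1,4) g=2 f=8, (2,4) g=5 f=10, (2,6) g=5 f=10, (3,4) g=6 f=10, (3,6) g=6 f=10, (4,5) g=6 f=8]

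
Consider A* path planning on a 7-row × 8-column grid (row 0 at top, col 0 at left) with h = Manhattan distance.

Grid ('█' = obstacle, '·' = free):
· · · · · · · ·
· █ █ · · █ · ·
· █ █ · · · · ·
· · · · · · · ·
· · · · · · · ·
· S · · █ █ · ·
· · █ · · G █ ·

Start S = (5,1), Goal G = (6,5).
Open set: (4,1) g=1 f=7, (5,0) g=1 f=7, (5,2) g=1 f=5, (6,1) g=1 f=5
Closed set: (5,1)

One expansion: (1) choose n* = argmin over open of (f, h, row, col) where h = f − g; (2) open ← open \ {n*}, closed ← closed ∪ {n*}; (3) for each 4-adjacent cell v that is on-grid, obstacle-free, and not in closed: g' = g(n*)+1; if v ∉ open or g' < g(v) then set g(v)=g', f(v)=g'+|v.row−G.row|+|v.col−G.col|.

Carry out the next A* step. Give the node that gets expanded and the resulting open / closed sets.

expanded=(5,2); open=[(4,1) g=1 f=7, (4,2) g=2 f=7, (5,0) g=1 f=7, (5,3) g=2 f=5, (6,1) g=1 f=5]; closed=[(5,1), (5,2)]

step 1: expand (5,2) (f=5, h=4) → closed; open now [(4,1) g=1 f=7, (4,2) g=2 f=7, (5,0) g=1 f=7, (5,3) g=2 f=5, (6,1) g=1 f=5]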